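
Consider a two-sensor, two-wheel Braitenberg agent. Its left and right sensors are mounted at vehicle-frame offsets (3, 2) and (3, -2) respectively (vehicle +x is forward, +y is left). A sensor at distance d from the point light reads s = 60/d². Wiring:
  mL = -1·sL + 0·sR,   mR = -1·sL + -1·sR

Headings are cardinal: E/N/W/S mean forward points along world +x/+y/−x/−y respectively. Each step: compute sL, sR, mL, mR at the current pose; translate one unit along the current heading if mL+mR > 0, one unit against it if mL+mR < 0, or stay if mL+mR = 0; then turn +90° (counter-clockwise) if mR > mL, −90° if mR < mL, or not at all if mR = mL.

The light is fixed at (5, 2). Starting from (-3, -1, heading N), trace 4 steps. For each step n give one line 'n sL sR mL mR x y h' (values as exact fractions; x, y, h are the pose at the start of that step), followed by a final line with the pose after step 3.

n=0: pose=(-3,-1,N); sL=3/5, sR=5/3; mL=-3/5, mR=-34/15; mL+mR=-43/15 → advance -1; mR−mL=-5/3 → turn -1·90°
n=1: pose=(-3,-2,E); sL=60/29, sR=60/61; mL=-60/29, mR=-5400/1769; mL+mR=-9060/1769 → advance -1; mR−mL=-60/61 → turn -1·90°
n=2: pose=(-4,-2,S); sL=30/49, sR=6/17; mL=-30/49, mR=-804/833; mL+mR=-1314/833 → advance -1; mR−mL=-6/17 → turn -1·90°
n=3: pose=(-4,-1,W); sL=60/169, sR=12/29; mL=-60/169, mR=-3768/4901; mL+mR=-5508/4901 → advance -1; mR−mL=-12/29 → turn -1·90°

0 3/5 5/3 -3/5 -34/15 -3 -1 N
1 60/29 60/61 -60/29 -5400/1769 -3 -2 E
2 30/49 6/17 -30/49 -804/833 -4 -2 S
3 60/169 12/29 -60/169 -3768/4901 -4 -1 W
final -3 -1 N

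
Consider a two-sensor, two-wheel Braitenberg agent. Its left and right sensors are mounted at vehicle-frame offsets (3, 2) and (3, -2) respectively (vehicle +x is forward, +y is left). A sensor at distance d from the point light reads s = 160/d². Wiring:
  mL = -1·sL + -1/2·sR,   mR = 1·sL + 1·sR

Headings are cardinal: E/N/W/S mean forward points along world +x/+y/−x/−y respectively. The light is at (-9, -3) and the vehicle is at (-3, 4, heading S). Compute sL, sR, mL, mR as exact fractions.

left sensor world pos  = (-1, 1); dL² = 80
right sensor world pos = (-5, 1); dR² = 32
sL = 160/80 = 2
sR = 160/32 = 5
mL = -1·sL + -1/2·sR = -9/2
mR = 1·sL + 1·sR = 7

2 5 -9/2 7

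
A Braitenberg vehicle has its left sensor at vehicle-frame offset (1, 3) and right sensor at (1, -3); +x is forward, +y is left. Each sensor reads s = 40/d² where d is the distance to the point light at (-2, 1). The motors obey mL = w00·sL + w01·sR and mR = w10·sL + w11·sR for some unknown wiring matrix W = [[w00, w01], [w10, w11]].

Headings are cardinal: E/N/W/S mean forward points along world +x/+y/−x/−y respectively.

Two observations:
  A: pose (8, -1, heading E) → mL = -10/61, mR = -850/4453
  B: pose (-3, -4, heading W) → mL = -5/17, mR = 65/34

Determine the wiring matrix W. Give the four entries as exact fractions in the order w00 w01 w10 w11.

-1/2 0 -1 1/2

obs A: pose=(8,-1,E) → sL=20/61, sR=20/73, mL=-10/61, mR=-850/4453
obs B: pose=(-3,-4,W) → sL=10/17, sR=5, mL=-5/17, mR=65/34
sensor matrix S = [[20/61, 20/73], [10/17, 5]]; det S = 111900/75701
solve [mL_A; mL_B] = S·[w00; w01] and [mR_A; mR_B] = S·[w10; w11]:
  w00 = -1/2, w01 = 0, w10 = -1, w11 = 1/2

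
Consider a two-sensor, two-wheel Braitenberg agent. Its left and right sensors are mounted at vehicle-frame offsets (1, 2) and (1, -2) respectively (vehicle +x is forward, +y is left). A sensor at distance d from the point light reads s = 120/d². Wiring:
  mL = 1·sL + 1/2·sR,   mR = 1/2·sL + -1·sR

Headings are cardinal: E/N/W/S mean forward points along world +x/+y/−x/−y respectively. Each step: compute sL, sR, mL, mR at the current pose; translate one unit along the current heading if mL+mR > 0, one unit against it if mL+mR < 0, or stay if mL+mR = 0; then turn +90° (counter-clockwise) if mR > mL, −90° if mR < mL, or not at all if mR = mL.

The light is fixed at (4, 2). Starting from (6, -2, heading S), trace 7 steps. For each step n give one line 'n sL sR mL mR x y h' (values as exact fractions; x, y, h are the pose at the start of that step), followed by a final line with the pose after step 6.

n=0: pose=(6,-2,S); sL=120/41, sR=24/5; mL=1092/205, mR=-684/205; mL+mR=408/205 → advance +1; mR−mL=-1776/205 → turn -1·90°
n=1: pose=(6,-3,W); sL=12/5, sR=12; mL=42/5, mR=-54/5; mL+mR=-12/5 → advance -1; mR−mL=-96/5 → turn -1·90°
n=2: pose=(7,-3,N); sL=120/17, sR=120/41; mL=5940/697, mR=420/697; mL+mR=6360/697 → advance +1; mR−mL=-5520/697 → turn -1·90°
n=3: pose=(7,-2,E); sL=6, sR=30/13; mL=93/13, mR=9/13; mL+mR=102/13 → advance +1; mR−mL=-84/13 → turn -1·90°
n=4: pose=(8,-2,S); sL=120/61, sR=120/29; mL=7140/1769, mR=-5580/1769; mL+mR=1560/1769 → advance +1; mR−mL=-12720/1769 → turn -1·90°
n=5: pose=(8,-3,W); sL=60/29, sR=20/3; mL=470/87, mR=-490/87; mL+mR=-20/87 → advance -1; mR−mL=-320/29 → turn -1·90°
n=6: pose=(9,-3,N); sL=24/5, sR=24/13; mL=372/65, mR=36/65; mL+mR=408/65 → advance +1; mR−mL=-336/65 → turn -1·90°

0 120/41 24/5 1092/205 -684/205 6 -2 S
1 12/5 12 42/5 -54/5 6 -3 W
2 120/17 120/41 5940/697 420/697 7 -3 N
3 6 30/13 93/13 9/13 7 -2 E
4 120/61 120/29 7140/1769 -5580/1769 8 -2 S
5 60/29 20/3 470/87 -490/87 8 -3 W
6 24/5 24/13 372/65 36/65 9 -3 N
final 9 -2 E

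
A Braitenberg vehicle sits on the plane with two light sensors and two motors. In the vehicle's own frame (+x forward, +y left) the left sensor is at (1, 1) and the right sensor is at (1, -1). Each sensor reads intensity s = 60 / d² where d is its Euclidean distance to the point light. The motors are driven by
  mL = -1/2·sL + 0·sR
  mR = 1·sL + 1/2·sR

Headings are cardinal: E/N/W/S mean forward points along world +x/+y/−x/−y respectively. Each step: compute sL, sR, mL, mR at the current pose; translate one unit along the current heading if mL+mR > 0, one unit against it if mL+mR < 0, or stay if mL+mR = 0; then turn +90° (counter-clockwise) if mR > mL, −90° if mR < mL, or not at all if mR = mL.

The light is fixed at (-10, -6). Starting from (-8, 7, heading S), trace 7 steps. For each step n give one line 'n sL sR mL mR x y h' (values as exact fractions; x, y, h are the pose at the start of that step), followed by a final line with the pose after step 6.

0 20/51 12/29 -10/51 886/1479 -8 7 S
1 30/89 6/13 -15/89 657/1157 -8 6 E
2 60/173 12/37 -30/173 3258/6401 -7 6 N
3 15/37 3/10 -15/74 411/740 -7 7 W
4 20/51 12/29 -10/51 886/1479 -8 7 S
5 30/89 6/13 -15/89 657/1157 -8 6 E
6 60/173 12/37 -30/173 3258/6401 -7 6 N
final -7 7 W

n=0: pose=(-8,7,S); sL=20/51, sR=12/29; mL=-10/51, mR=886/1479; mL+mR=596/1479 → advance +1; mR−mL=392/493 → turn +1·90°
n=1: pose=(-8,6,E); sL=30/89, sR=6/13; mL=-15/89, mR=657/1157; mL+mR=462/1157 → advance +1; mR−mL=852/1157 → turn +1·90°
n=2: pose=(-7,6,N); sL=60/173, sR=12/37; mL=-30/173, mR=3258/6401; mL+mR=2148/6401 → advance +1; mR−mL=4368/6401 → turn +1·90°
n=3: pose=(-7,7,W); sL=15/37, sR=3/10; mL=-15/74, mR=411/740; mL+mR=261/740 → advance +1; mR−mL=561/740 → turn +1·90°
n=4: pose=(-8,7,S); sL=20/51, sR=12/29; mL=-10/51, mR=886/1479; mL+mR=596/1479 → advance +1; mR−mL=392/493 → turn +1·90°
n=5: pose=(-8,6,E); sL=30/89, sR=6/13; mL=-15/89, mR=657/1157; mL+mR=462/1157 → advance +1; mR−mL=852/1157 → turn +1·90°
n=6: pose=(-7,6,N); sL=60/173, sR=12/37; mL=-30/173, mR=3258/6401; mL+mR=2148/6401 → advance +1; mR−mL=4368/6401 → turn +1·90°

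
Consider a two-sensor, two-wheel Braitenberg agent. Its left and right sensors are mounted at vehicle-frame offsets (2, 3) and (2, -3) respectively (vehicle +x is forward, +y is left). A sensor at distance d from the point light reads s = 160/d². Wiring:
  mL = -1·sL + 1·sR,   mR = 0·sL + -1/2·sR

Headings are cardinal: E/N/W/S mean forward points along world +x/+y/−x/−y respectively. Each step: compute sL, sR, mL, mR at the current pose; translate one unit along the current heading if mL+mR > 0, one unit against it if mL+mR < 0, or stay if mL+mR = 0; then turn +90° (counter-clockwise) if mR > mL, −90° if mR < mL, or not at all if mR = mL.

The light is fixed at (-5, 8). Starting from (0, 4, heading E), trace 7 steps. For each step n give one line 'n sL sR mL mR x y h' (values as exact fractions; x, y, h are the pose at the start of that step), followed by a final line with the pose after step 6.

n=0: pose=(0,4,E); sL=16/5, sR=80/49; mL=-384/245, mR=-40/49; mL+mR=-584/245 → advance -1; mR−mL=184/245 → turn +1·90°
n=1: pose=(-1,4,N); sL=32, sR=160/53; mL=-1536/53, mR=-80/53; mL+mR=-1616/53 → advance -1; mR−mL=1456/53 → turn +1·90°
n=2: pose=(-1,3,W); sL=40/17, sR=20; mL=300/17, mR=-10; mL+mR=130/17 → advance +1; mR−mL=-470/17 → turn -1·90°
n=3: pose=(-2,3,N); sL=160/9, sR=32/9; mL=-128/9, mR=-16/9; mL+mR=-16 → advance -1; mR−mL=112/9 → turn +1·90°
n=4: pose=(-2,2,W); sL=80/41, sR=16; mL=576/41, mR=-8; mL+mR=248/41 → advance +1; mR−mL=-904/41 → turn -1·90°
n=5: pose=(-3,2,N); sL=160/17, sR=160/41; mL=-3840/697, mR=-80/41; mL+mR=-5200/697 → advance -1; mR−mL=2480/697 → turn +1·90°
n=6: pose=(-3,1,W); sL=8/5, sR=10; mL=42/5, mR=-5; mL+mR=17/5 → advance +1; mR−mL=-67/5 → turn -1·90°

0 16/5 80/49 -384/245 -40/49 0 4 E
1 32 160/53 -1536/53 -80/53 -1 4 N
2 40/17 20 300/17 -10 -1 3 W
3 160/9 32/9 -128/9 -16/9 -2 3 N
4 80/41 16 576/41 -8 -2 2 W
5 160/17 160/41 -3840/697 -80/41 -3 2 N
6 8/5 10 42/5 -5 -3 1 W
final -4 1 N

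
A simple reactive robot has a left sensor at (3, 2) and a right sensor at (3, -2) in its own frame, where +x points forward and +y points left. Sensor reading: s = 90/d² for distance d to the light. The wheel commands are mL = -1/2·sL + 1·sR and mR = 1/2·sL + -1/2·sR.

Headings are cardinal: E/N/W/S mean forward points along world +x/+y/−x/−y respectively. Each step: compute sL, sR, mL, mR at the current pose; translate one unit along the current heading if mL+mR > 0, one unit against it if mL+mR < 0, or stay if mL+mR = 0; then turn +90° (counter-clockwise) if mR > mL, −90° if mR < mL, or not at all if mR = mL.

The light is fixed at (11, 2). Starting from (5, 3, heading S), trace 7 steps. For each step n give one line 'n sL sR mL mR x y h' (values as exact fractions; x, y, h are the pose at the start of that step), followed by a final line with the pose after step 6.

0 9/2 45/34 -63/68 27/17 5 3 S
1 90/13 90/13 45/13 0 5 2 E
2 5 45/29 -55/58 50/29 6 2 S
3 18 90/13 -27/13 72/13 6 1 E
4 9/4 45/4 81/8 -9/2 7 1 N
5 18 18 9 0 7 2 E
6 9 45/17 -63/34 54/17 8 2 S
final 8 1 E

n=0: pose=(5,3,S); sL=9/2, sR=45/34; mL=-63/68, mR=27/17; mL+mR=45/68 → advance +1; mR−mL=171/68 → turn +1·90°
n=1: pose=(5,2,E); sL=90/13, sR=90/13; mL=45/13, mR=0; mL+mR=45/13 → advance +1; mR−mL=-45/13 → turn -1·90°
n=2: pose=(6,2,S); sL=5, sR=45/29; mL=-55/58, mR=50/29; mL+mR=45/58 → advance +1; mR−mL=155/58 → turn +1·90°
n=3: pose=(6,1,E); sL=18, sR=90/13; mL=-27/13, mR=72/13; mL+mR=45/13 → advance +1; mR−mL=99/13 → turn +1·90°
n=4: pose=(7,1,N); sL=9/4, sR=45/4; mL=81/8, mR=-9/2; mL+mR=45/8 → advance +1; mR−mL=-117/8 → turn -1·90°
n=5: pose=(7,2,E); sL=18, sR=18; mL=9, mR=0; mL+mR=9 → advance +1; mR−mL=-9 → turn -1·90°
n=6: pose=(8,2,S); sL=9, sR=45/17; mL=-63/34, mR=54/17; mL+mR=45/34 → advance +1; mR−mL=171/34 → turn +1·90°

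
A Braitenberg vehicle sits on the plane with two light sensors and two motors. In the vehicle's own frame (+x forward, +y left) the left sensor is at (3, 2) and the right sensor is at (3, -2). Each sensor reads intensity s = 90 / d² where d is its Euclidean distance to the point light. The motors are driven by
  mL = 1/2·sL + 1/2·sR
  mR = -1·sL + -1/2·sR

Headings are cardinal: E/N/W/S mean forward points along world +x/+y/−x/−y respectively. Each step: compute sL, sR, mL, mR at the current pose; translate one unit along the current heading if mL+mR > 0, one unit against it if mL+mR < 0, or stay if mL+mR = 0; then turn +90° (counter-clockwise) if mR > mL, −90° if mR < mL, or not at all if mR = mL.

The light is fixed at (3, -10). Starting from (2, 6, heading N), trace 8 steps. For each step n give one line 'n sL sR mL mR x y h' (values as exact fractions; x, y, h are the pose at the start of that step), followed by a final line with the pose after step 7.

0 9/37 45/181 1647/6697 -4923/13394 2 6 N
1 90/293 90/173 20970/50689 -28755/50689 2 5 E
2 5/8 9/16 19/32 -29/32 1 5 S
3 90/221 90/349 25650/77129 -41355/77129 1 6 W
4 9/37 45/181 1647/6697 -4923/13394 2 6 N
5 90/293 90/173 20970/50689 -28755/50689 2 5 E
6 5/8 9/16 19/32 -29/32 1 5 S
7 90/221 90/349 25650/77129 -41355/77129 1 6 W
final 2 6 N

n=0: pose=(2,6,N); sL=9/37, sR=45/181; mL=1647/6697, mR=-4923/13394; mL+mR=-9/74 → advance -1; mR−mL=-8217/13394 → turn -1·90°
n=1: pose=(2,5,E); sL=90/293, sR=90/173; mL=20970/50689, mR=-28755/50689; mL+mR=-45/293 → advance -1; mR−mL=-49725/50689 → turn -1·90°
n=2: pose=(1,5,S); sL=5/8, sR=9/16; mL=19/32, mR=-29/32; mL+mR=-5/16 → advance -1; mR−mL=-3/2 → turn -1·90°
n=3: pose=(1,6,W); sL=90/221, sR=90/349; mL=25650/77129, mR=-41355/77129; mL+mR=-45/221 → advance -1; mR−mL=-67005/77129 → turn -1·90°
n=4: pose=(2,6,N); sL=9/37, sR=45/181; mL=1647/6697, mR=-4923/13394; mL+mR=-9/74 → advance -1; mR−mL=-8217/13394 → turn -1·90°
n=5: pose=(2,5,E); sL=90/293, sR=90/173; mL=20970/50689, mR=-28755/50689; mL+mR=-45/293 → advance -1; mR−mL=-49725/50689 → turn -1·90°
n=6: pose=(1,5,S); sL=5/8, sR=9/16; mL=19/32, mR=-29/32; mL+mR=-5/16 → advance -1; mR−mL=-3/2 → turn -1·90°
n=7: pose=(1,6,W); sL=90/221, sR=90/349; mL=25650/77129, mR=-41355/77129; mL+mR=-45/221 → advance -1; mR−mL=-67005/77129 → turn -1·90°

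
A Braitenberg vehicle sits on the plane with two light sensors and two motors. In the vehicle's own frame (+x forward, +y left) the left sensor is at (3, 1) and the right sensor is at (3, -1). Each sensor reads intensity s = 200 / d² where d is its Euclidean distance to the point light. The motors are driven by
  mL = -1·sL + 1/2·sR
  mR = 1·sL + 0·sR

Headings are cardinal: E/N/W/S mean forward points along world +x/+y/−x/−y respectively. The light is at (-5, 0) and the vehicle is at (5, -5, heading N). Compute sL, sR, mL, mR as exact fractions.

left sensor world pos  = (4, -2); dL² = 85
right sensor world pos = (6, -2); dR² = 125
sL = 200/85 = 40/17
sR = 200/125 = 8/5
mL = -1·sL + 1/2·sR = -132/85
mR = 1·sL + 0·sR = 40/17

40/17 8/5 -132/85 40/17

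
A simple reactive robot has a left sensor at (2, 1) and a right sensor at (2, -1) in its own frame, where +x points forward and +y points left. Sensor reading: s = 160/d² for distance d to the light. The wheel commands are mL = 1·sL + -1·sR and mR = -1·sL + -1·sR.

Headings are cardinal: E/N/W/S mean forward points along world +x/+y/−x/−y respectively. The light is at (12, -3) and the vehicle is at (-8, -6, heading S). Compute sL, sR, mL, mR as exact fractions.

80/193 80/233 3200/44969 -34080/44969

left sensor world pos  = (-7, -8); dL² = 386
right sensor world pos = (-9, -8); dR² = 466
sL = 160/386 = 80/193
sR = 160/466 = 80/233
mL = 1·sL + -1·sR = 3200/44969
mR = -1·sL + -1·sR = -34080/44969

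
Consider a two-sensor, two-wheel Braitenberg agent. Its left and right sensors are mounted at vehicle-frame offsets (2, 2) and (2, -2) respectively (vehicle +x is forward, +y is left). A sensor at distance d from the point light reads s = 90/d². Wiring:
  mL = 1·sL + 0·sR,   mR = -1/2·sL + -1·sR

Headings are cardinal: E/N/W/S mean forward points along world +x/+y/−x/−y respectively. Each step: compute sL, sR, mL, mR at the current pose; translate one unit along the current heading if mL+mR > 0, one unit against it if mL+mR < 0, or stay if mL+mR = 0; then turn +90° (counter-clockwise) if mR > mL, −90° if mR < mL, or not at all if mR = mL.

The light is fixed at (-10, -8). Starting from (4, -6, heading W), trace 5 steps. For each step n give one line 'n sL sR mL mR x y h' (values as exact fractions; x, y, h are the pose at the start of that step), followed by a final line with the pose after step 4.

0 5/8 9/16 5/8 -7/8 4 -6 W
1 18/37 18/61 18/37 -1215/2257 5 -6 N
2 45/149 9/29 45/149 -3987/8642 5 -7 E
3 90/257 18/29 90/257 -5931/7453 4 -7 S
4 5/8 9/16 5/8 -7/8 4 -6 W
final 5 -6 N

n=0: pose=(4,-6,W); sL=5/8, sR=9/16; mL=5/8, mR=-7/8; mL+mR=-1/4 → advance -1; mR−mL=-3/2 → turn -1·90°
n=1: pose=(5,-6,N); sL=18/37, sR=18/61; mL=18/37, mR=-1215/2257; mL+mR=-117/2257 → advance -1; mR−mL=-2313/2257 → turn -1·90°
n=2: pose=(5,-7,E); sL=45/149, sR=9/29; mL=45/149, mR=-3987/8642; mL+mR=-1377/8642 → advance -1; mR−mL=-6597/8642 → turn -1·90°
n=3: pose=(4,-7,S); sL=90/257, sR=18/29; mL=90/257, mR=-5931/7453; mL+mR=-3321/7453 → advance -1; mR−mL=-8541/7453 → turn -1·90°
n=4: pose=(4,-6,W); sL=5/8, sR=9/16; mL=5/8, mR=-7/8; mL+mR=-1/4 → advance -1; mR−mL=-3/2 → turn -1·90°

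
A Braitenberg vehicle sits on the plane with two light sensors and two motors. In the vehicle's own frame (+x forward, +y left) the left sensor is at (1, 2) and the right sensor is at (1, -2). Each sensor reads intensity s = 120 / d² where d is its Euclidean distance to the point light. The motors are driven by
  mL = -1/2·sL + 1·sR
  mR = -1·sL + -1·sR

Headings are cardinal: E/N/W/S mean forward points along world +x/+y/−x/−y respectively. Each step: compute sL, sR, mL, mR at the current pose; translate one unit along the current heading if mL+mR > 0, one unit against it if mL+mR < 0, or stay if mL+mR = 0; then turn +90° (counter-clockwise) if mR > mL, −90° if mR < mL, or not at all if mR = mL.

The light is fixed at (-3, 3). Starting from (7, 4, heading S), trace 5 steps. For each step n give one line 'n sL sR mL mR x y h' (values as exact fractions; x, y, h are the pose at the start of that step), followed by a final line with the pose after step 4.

0 5/6 15/8 35/24 -65/24 7 4 S
1 40/27 120/97 1300/2619 -7120/2619 7 5 W
2 4/3 60/89 2/267 -536/267 8 5 N
3 40/51 24/29 644/1479 -2384/1479 8 4 E
4 5/6 15/8 35/24 -65/24 7 4 S
final 7 5 W

n=0: pose=(7,4,S); sL=5/6, sR=15/8; mL=35/24, mR=-65/24; mL+mR=-5/4 → advance -1; mR−mL=-25/6 → turn -1·90°
n=1: pose=(7,5,W); sL=40/27, sR=120/97; mL=1300/2619, mR=-7120/2619; mL+mR=-20/9 → advance -1; mR−mL=-8420/2619 → turn -1·90°
n=2: pose=(8,5,N); sL=4/3, sR=60/89; mL=2/267, mR=-536/267; mL+mR=-2 → advance -1; mR−mL=-538/267 → turn -1·90°
n=3: pose=(8,4,E); sL=40/51, sR=24/29; mL=644/1479, mR=-2384/1479; mL+mR=-20/17 → advance -1; mR−mL=-3028/1479 → turn -1·90°
n=4: pose=(7,4,S); sL=5/6, sR=15/8; mL=35/24, mR=-65/24; mL+mR=-5/4 → advance -1; mR−mL=-25/6 → turn -1·90°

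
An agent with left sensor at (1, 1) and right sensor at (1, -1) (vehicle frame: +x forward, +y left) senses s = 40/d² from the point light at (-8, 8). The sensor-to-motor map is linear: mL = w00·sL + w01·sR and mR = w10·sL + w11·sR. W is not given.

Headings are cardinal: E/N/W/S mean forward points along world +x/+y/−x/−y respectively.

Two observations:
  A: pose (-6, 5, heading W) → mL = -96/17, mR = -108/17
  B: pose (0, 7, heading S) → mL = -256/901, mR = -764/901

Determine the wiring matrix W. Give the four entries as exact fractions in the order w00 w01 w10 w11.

1 -1 -1 -1/2

obs A: pose=(-6,5,W) → sL=40/17, sR=8, mL=-96/17, mR=-108/17
obs B: pose=(0,7,S) → sL=8/17, sR=40/53, mL=-256/901, mR=-764/901
sensor matrix S = [[40/17, 8], [8/17, 40/53]]; det S = -1792/901
solve [mL_A; mL_B] = S·[w00; w01] and [mR_A; mR_B] = S·[w10; w11]:
  w00 = 1, w01 = -1, w10 = -1, w11 = -1/2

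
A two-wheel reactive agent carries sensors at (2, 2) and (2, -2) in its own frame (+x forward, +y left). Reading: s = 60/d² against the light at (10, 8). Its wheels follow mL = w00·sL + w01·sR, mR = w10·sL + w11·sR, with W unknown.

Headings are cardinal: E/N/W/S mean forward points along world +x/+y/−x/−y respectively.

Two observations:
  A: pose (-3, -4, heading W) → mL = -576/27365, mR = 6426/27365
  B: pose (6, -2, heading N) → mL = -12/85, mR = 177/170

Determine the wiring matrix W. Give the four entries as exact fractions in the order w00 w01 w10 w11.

obs A: pose=(-3,-4,W) → sL=60/421, sR=12/65, mL=-576/27365, mR=6426/27365
obs B: pose=(6,-2,N) → sL=3/5, sR=15/17, mL=-12/85, mR=177/170
sensor matrix S = [[60/421, 12/65], [3/5, 15/17]]; det S = 34848/2326025
solve [mL_A; mL_B] = S·[w00; w01] and [mR_A; mR_B] = S·[w10; w11]:
  w00 = 1/2, w01 = -1/2, w10 = 1, w11 = 1/2

1/2 -1/2 1 1/2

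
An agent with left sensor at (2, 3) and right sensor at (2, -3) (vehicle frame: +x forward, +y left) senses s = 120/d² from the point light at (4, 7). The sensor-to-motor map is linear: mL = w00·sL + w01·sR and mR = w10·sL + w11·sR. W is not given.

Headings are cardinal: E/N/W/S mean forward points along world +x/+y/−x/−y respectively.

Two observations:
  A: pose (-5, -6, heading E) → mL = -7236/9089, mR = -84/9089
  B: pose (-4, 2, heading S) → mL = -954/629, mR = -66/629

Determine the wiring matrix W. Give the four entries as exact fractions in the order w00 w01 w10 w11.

-1/2 -1 -1/2 1

obs A: pose=(-5,-6,E) → sL=120/149, sR=24/61, mL=-7236/9089, mR=-84/9089
obs B: pose=(-4,2,S) → sL=60/37, sR=12/17, mL=-954/629, mR=-66/629
sensor matrix S = [[120/149, 24/61], [60/37, 12/17]]; det S = -397440/5716981
solve [mL_A; mL_B] = S·[w00; w01] and [mR_A; mR_B] = S·[w10; w11]:
  w00 = -1/2, w01 = -1, w10 = -1/2, w11 = 1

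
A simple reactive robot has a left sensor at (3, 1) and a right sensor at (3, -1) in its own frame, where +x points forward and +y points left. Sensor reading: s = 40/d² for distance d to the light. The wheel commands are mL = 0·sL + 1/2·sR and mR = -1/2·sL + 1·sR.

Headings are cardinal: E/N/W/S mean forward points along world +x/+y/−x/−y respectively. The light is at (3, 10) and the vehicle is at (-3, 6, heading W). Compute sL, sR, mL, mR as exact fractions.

left sensor world pos  = (-6, 5); dL² = 106
right sensor world pos = (-6, 7); dR² = 90
sL = 40/106 = 20/53
sR = 40/90 = 4/9
mL = 0·sL + 1/2·sR = 2/9
mR = -1/2·sL + 1·sR = 122/477

20/53 4/9 2/9 122/477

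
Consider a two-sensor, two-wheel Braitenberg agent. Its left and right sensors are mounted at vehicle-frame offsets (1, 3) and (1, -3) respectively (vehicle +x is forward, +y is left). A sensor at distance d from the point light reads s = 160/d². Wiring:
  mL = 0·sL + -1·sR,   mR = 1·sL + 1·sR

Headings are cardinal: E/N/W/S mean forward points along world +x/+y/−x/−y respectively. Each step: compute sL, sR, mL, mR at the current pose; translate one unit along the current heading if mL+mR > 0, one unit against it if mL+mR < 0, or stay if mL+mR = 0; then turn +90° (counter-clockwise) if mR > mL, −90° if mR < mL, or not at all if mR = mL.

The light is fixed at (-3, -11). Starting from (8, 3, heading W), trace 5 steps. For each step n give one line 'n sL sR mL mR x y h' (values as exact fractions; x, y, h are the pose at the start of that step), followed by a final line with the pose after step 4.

0 160/221 160/389 -160/389 97600/85969 8 3 W
1 80/169 80/109 -80/109 22240/18421 7 3 S
2 160/377 160/221 -160/221 7360/6409 7 2 E
3 8/13 20/49 -20/49 652/637 8 2 N
4 160/221 160/389 -160/389 97600/85969 8 3 W
final 7 3 S

n=0: pose=(8,3,W); sL=160/221, sR=160/389; mL=-160/389, mR=97600/85969; mL+mR=160/221 → advance +1; mR−mL=132960/85969 → turn +1·90°
n=1: pose=(7,3,S); sL=80/169, sR=80/109; mL=-80/109, mR=22240/18421; mL+mR=80/169 → advance +1; mR−mL=35760/18421 → turn +1·90°
n=2: pose=(7,2,E); sL=160/377, sR=160/221; mL=-160/221, mR=7360/6409; mL+mR=160/377 → advance +1; mR−mL=12000/6409 → turn +1·90°
n=3: pose=(8,2,N); sL=8/13, sR=20/49; mL=-20/49, mR=652/637; mL+mR=8/13 → advance +1; mR−mL=912/637 → turn +1·90°
n=4: pose=(8,3,W); sL=160/221, sR=160/389; mL=-160/389, mR=97600/85969; mL+mR=160/221 → advance +1; mR−mL=132960/85969 → turn +1·90°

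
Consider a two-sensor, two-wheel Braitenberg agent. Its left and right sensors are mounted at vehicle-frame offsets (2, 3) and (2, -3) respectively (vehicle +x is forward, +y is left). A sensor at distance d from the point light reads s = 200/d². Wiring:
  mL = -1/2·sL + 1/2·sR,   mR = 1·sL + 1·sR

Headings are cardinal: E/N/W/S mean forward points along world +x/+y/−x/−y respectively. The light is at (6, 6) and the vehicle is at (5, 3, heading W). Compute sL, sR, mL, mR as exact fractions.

left sensor world pos  = (3, 0); dL² = 45
right sensor world pos = (3, 6); dR² = 9
sL = 200/45 = 40/9
sR = 200/9 = 200/9
mL = -1/2·sL + 1/2·sR = 80/9
mR = 1·sL + 1·sR = 80/3

40/9 200/9 80/9 80/3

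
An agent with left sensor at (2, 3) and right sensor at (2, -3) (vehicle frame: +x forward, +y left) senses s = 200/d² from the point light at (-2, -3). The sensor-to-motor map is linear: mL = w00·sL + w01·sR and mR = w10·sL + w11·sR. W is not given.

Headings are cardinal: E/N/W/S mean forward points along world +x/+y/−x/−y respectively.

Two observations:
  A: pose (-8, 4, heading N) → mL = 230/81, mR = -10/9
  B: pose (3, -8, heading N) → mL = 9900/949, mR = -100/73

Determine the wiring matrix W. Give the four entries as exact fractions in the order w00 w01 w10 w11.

obs A: pose=(-8,4,N) → sL=100/81, sR=20/9, mL=230/81, mR=-10/9
obs B: pose=(3,-8,N) → sL=200/13, sR=200/73, mL=9900/949, mR=-100/73
sensor matrix S = [[100/81, 20/9], [200/13, 200/73]]; det S = -2368000/76869
solve [mL_A; mL_B] = S·[w00; w01] and [mR_A; mR_B] = S·[w10; w11]:
  w00 = 1/2, w01 = 1, w10 = 0, w11 = -1/2

1/2 1 0 -1/2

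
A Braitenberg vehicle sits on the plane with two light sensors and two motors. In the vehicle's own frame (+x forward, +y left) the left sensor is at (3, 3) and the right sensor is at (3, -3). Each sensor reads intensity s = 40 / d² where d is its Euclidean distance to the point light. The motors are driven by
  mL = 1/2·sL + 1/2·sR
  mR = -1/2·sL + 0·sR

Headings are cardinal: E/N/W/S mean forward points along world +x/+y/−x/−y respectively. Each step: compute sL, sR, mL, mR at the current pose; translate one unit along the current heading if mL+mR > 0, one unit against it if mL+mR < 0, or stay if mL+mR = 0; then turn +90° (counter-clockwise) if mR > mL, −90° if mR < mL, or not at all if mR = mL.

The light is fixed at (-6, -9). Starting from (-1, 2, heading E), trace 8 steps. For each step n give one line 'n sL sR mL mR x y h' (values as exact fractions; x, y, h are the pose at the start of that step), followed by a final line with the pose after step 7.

n=0: pose=(-1,2,E); sL=2/13, sR=5/16; mL=97/416, mR=-1/13; mL+mR=5/32 → advance +1; mR−mL=-129/416 → turn -1·90°
n=1: pose=(0,2,S); sL=8/29, sR=40/73; mL=872/2117, mR=-4/29; mL+mR=20/73 → advance +1; mR−mL=-1164/2117 → turn -1·90°
n=2: pose=(0,1,W); sL=20/29, sR=20/89; mL=1180/2581, mR=-10/29; mL+mR=10/89 → advance +1; mR−mL=-2070/2581 → turn -1·90°
n=3: pose=(-1,1,N); sL=40/173, sR=40/233; mL=8120/40309, mR=-20/173; mL+mR=20/233 → advance +1; mR−mL=-12780/40309 → turn -1·90°
n=4: pose=(-1,2,E); sL=2/13, sR=5/16; mL=97/416, mR=-1/13; mL+mR=5/32 → advance +1; mR−mL=-129/416 → turn -1·90°
n=5: pose=(0,2,S); sL=8/29, sR=40/73; mL=872/2117, mR=-4/29; mL+mR=20/73 → advance +1; mR−mL=-1164/2117 → turn -1·90°
n=6: pose=(0,1,W); sL=20/29, sR=20/89; mL=1180/2581, mR=-10/29; mL+mR=10/89 → advance +1; mR−mL=-2070/2581 → turn -1·90°
n=7: pose=(-1,1,N); sL=40/173, sR=40/233; mL=8120/40309, mR=-20/173; mL+mR=20/233 → advance +1; mR−mL=-12780/40309 → turn -1·90°

0 2/13 5/16 97/416 -1/13 -1 2 E
1 8/29 40/73 872/2117 -4/29 0 2 S
2 20/29 20/89 1180/2581 -10/29 0 1 W
3 40/173 40/233 8120/40309 -20/173 -1 1 N
4 2/13 5/16 97/416 -1/13 -1 2 E
5 8/29 40/73 872/2117 -4/29 0 2 S
6 20/29 20/89 1180/2581 -10/29 0 1 W
7 40/173 40/233 8120/40309 -20/173 -1 1 N
final -1 2 E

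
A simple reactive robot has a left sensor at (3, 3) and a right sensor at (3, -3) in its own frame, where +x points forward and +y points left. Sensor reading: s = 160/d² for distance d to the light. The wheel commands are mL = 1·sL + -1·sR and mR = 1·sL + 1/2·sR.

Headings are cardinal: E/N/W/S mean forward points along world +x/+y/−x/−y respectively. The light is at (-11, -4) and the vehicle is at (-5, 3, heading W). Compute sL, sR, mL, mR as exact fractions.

32/5 160/109 2688/545 3888/545

left sensor world pos  = (-8, 0); dL² = 25
right sensor world pos = (-8, 6); dR² = 109
sL = 160/25 = 32/5
sR = 160/109 = 160/109
mL = 1·sL + -1·sR = 2688/545
mR = 1·sL + 1/2·sR = 3888/545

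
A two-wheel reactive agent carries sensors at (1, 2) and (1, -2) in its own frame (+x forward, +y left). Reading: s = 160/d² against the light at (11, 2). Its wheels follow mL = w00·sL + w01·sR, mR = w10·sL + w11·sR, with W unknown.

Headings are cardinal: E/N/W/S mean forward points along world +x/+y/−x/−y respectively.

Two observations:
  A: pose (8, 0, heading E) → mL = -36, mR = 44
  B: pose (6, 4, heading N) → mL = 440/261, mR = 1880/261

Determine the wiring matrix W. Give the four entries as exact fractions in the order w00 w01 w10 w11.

obs A: pose=(8,0,E) → sL=40, sR=8, mL=-36, mR=44
obs B: pose=(6,4,N) → sL=80/29, sR=80/9, mL=440/261, mR=1880/261
sensor matrix S = [[40, 8], [80/29, 80/9]]; det S = 87040/261
solve [mL_A; mL_B] = S·[w00; w01] and [mR_A; mR_B] = S·[w10; w11]:
  w00 = -1, w01 = 1/2, w10 = 1, w11 = 1/2

-1 1/2 1 1/2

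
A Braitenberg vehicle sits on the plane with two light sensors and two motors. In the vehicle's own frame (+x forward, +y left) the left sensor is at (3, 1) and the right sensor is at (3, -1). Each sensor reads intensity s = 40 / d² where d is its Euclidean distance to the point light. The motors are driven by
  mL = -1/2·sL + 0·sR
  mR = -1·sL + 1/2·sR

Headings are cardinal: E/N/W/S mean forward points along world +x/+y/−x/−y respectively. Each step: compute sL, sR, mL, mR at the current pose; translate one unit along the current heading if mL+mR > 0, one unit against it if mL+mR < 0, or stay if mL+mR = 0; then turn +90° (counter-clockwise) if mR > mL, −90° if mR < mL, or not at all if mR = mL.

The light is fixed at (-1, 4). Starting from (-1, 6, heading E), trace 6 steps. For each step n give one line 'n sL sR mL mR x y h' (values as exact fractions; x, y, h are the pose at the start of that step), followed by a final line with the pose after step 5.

0 20/9 4 -10/9 -2/9 -1 6 E
1 40/29 8/5 -20/29 -84/145 -2 6 N
2 5/2 2 -5/4 -3/2 -2 5 W
3 40/17 40/17 -20/17 -20/17 -1 5 N
4 4 4 -2 -2 -1 4 N
5 8 8 -4 -4 -1 3 N
final -1 2 N

n=0: pose=(-1,6,E); sL=20/9, sR=4; mL=-10/9, mR=-2/9; mL+mR=-4/3 → advance -1; mR−mL=8/9 → turn +1·90°
n=1: pose=(-2,6,N); sL=40/29, sR=8/5; mL=-20/29, mR=-84/145; mL+mR=-184/145 → advance -1; mR−mL=16/145 → turn +1·90°
n=2: pose=(-2,5,W); sL=5/2, sR=2; mL=-5/4, mR=-3/2; mL+mR=-11/4 → advance -1; mR−mL=-1/4 → turn -1·90°
n=3: pose=(-1,5,N); sL=40/17, sR=40/17; mL=-20/17, mR=-20/17; mL+mR=-40/17 → advance -1; mR−mL=0 → turn +0·90°
n=4: pose=(-1,4,N); sL=4, sR=4; mL=-2, mR=-2; mL+mR=-4 → advance -1; mR−mL=0 → turn +0·90°
n=5: pose=(-1,3,N); sL=8, sR=8; mL=-4, mR=-4; mL+mR=-8 → advance -1; mR−mL=0 → turn +0·90°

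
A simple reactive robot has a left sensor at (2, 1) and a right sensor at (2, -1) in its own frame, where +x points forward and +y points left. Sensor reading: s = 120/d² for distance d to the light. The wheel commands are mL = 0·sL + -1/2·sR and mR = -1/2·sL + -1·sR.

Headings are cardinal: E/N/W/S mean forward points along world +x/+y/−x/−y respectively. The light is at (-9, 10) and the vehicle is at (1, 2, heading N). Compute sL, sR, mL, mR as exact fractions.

left sensor world pos  = (0, 4); dL² = 117
right sensor world pos = (2, 4); dR² = 157
sL = 120/117 = 40/39
sR = 120/157 = 120/157
mL = 0·sL + -1/2·sR = -60/157
mR = -1/2·sL + -1·sR = -7820/6123

40/39 120/157 -60/157 -7820/6123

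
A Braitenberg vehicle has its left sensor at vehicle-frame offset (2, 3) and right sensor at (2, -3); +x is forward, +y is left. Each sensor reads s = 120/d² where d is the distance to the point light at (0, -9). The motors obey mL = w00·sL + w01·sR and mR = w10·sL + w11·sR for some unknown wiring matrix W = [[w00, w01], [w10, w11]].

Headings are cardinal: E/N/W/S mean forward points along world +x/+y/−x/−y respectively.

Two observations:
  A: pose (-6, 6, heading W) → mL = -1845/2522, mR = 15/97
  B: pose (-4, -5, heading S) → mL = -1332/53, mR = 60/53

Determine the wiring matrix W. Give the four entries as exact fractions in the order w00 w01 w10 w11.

obs A: pose=(-6,6,W) → sL=15/26, sR=30/97, mL=-1845/2522, mR=15/97
obs B: pose=(-4,-5,S) → sL=24, sR=120/53, mL=-1332/53, mR=60/53
sensor matrix S = [[15/26, 30/97], [24, 120/53]]; det S = -408780/66833
solve [mL_A; mL_B] = S·[w00; w01] and [mR_A; mR_B] = S·[w10; w11]:
  w00 = -1, w01 = -1/2, w10 = 0, w11 = 1/2

-1 -1/2 0 1/2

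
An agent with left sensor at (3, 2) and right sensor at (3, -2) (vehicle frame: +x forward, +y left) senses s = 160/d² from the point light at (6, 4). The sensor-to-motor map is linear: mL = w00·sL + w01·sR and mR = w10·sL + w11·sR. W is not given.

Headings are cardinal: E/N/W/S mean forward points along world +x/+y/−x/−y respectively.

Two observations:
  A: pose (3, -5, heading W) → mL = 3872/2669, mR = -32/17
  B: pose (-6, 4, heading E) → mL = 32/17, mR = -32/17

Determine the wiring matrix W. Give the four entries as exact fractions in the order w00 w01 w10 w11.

obs A: pose=(3,-5,W) → sL=160/157, sR=32/17, mL=3872/2669, mR=-32/17
obs B: pose=(-6,4,E) → sL=32/17, sR=32/17, mL=32/17, mR=-32/17
sensor matrix S = [[160/157, 32/17], [32/17, 32/17]]; det S = -73728/45373
solve [mL_A; mL_B] = S·[w00; w01] and [mR_A; mR_B] = S·[w10; w11]:
  w00 = 1/2, w01 = 1/2, w10 = 0, w11 = -1

1/2 1/2 0 -1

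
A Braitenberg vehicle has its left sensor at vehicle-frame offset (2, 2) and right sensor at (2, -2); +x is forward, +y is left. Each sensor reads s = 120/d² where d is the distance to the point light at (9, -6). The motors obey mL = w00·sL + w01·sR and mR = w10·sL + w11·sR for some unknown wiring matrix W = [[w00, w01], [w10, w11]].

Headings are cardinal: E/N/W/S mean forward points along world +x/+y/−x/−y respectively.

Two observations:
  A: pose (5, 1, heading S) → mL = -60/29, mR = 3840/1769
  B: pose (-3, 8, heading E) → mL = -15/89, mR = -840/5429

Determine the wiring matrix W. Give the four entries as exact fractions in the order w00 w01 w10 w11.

obs A: pose=(5,1,S) → sL=120/29, sR=120/61, mL=-60/29, mR=3840/1769
obs B: pose=(-3,8,E) → sL=30/89, sR=30/61, mL=-15/89, mR=-840/5429
sensor matrix S = [[120/29, 120/61], [30/89, 30/61]]; det S = 216000/157441
solve [mL_A; mL_B] = S·[w00; w01] and [mR_A; mR_B] = S·[w10; w11]:
  w00 = -1/2, w01 = 0, w10 = 1, w11 = -1

-1/2 0 1 -1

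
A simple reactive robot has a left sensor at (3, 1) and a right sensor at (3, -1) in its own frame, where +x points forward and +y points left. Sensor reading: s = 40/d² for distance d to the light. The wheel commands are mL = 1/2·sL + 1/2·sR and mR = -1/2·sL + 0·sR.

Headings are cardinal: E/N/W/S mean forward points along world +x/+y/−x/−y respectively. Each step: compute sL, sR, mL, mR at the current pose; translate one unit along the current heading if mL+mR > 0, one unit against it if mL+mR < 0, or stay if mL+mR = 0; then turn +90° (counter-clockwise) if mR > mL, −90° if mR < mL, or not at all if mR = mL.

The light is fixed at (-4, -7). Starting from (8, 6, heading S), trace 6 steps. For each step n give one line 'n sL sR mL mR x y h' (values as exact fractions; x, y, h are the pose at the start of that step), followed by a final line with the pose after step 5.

0 40/269 40/221 9800/59449 -20/269 8 6 S
1 20/101 4/25 452/2525 -10/101 8 5 W
2 8/65 40/369 2776/23985 -4/65 7 5 N
3 5/49 2/17 183/1666 -5/98 7 6 E
4 40/269 40/221 9800/59449 -20/269 8 6 S
5 20/101 4/25 452/2525 -10/101 8 5 W
final 7 5 N

n=0: pose=(8,6,S); sL=40/269, sR=40/221; mL=9800/59449, mR=-20/269; mL+mR=20/221 → advance +1; mR−mL=-14220/59449 → turn -1·90°
n=1: pose=(8,5,W); sL=20/101, sR=4/25; mL=452/2525, mR=-10/101; mL+mR=2/25 → advance +1; mR−mL=-702/2525 → turn -1·90°
n=2: pose=(7,5,N); sL=8/65, sR=40/369; mL=2776/23985, mR=-4/65; mL+mR=20/369 → advance +1; mR−mL=-4252/23985 → turn -1·90°
n=3: pose=(7,6,E); sL=5/49, sR=2/17; mL=183/1666, mR=-5/98; mL+mR=1/17 → advance +1; mR−mL=-134/833 → turn -1·90°
n=4: pose=(8,6,S); sL=40/269, sR=40/221; mL=9800/59449, mR=-20/269; mL+mR=20/221 → advance +1; mR−mL=-14220/59449 → turn -1·90°
n=5: pose=(8,5,W); sL=20/101, sR=4/25; mL=452/2525, mR=-10/101; mL+mR=2/25 → advance +1; mR−mL=-702/2525 → turn -1·90°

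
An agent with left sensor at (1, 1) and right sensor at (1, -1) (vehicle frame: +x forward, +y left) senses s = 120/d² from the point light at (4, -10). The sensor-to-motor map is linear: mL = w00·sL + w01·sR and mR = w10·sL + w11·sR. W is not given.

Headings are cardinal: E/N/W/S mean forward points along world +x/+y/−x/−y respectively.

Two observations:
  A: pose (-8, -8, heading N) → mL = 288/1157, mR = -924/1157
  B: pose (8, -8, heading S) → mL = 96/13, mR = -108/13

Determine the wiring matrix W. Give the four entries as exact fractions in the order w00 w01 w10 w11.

obs A: pose=(-8,-8,N) → sL=60/89, sR=12/13, mL=288/1157, mR=-924/1157
obs B: pose=(8,-8,S) → sL=60/13, sR=12, mL=96/13, mR=-108/13
sensor matrix S = [[60/89, 12/13], [60/13, 12]]; det S = 57600/15041
solve [mL_A; mL_B] = S·[w00; w01] and [mR_A; mR_B] = S·[w10; w11]:
  w00 = -1, w01 = 1, w10 = -1/2, w11 = -1/2

-1 1 -1/2 -1/2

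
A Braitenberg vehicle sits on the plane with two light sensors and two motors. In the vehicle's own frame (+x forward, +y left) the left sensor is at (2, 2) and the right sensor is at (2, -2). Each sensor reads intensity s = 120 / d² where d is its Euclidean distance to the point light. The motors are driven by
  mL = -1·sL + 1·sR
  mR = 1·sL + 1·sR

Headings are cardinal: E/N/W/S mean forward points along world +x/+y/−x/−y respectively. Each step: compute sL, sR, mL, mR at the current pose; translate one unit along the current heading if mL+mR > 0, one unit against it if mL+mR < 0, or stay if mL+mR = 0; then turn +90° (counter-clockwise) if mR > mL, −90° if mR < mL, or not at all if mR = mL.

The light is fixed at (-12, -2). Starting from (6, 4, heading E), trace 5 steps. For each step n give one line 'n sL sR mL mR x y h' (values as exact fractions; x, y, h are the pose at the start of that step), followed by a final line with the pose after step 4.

0 15/58 15/52 45/1508 825/1508 6 4 E
1 120/353 24/101 -3648/35653 20592/35653 7 4 N
2 60/157 12/37 -336/5809 4104/5809 7 5 W
3 24/85 120/281 3456/23885 16944/23885 6 5 S
4 15/58 15/52 45/1508 825/1508 6 4 E
final 7 4 N

n=0: pose=(6,4,E); sL=15/58, sR=15/52; mL=45/1508, mR=825/1508; mL+mR=15/26 → advance +1; mR−mL=15/29 → turn +1·90°
n=1: pose=(7,4,N); sL=120/353, sR=24/101; mL=-3648/35653, mR=20592/35653; mL+mR=48/101 → advance +1; mR−mL=240/353 → turn +1·90°
n=2: pose=(7,5,W); sL=60/157, sR=12/37; mL=-336/5809, mR=4104/5809; mL+mR=24/37 → advance +1; mR−mL=120/157 → turn +1·90°
n=3: pose=(6,5,S); sL=24/85, sR=120/281; mL=3456/23885, mR=16944/23885; mL+mR=240/281 → advance +1; mR−mL=48/85 → turn +1·90°
n=4: pose=(6,4,E); sL=15/58, sR=15/52; mL=45/1508, mR=825/1508; mL+mR=15/26 → advance +1; mR−mL=15/29 → turn +1·90°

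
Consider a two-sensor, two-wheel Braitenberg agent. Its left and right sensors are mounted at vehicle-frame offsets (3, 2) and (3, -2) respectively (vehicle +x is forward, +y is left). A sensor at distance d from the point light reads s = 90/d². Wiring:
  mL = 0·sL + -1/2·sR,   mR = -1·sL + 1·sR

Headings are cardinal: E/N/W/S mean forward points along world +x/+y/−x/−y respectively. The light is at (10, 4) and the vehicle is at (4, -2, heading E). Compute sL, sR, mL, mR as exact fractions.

left sensor world pos  = (7, 0); dL² = 25
right sensor world pos = (7, -4); dR² = 73
sL = 90/25 = 18/5
sR = 90/73 = 90/73
mL = 0·sL + -1/2·sR = -45/73
mR = -1·sL + 1·sR = -864/365

18/5 90/73 -45/73 -864/365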